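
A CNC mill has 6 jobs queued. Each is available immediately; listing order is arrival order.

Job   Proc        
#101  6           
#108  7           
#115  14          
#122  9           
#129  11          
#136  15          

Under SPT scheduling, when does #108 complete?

13

SPT (increasing processing time): #101 #108 #122 #129 #115 #136.
#101: 0→6
#108: 6→13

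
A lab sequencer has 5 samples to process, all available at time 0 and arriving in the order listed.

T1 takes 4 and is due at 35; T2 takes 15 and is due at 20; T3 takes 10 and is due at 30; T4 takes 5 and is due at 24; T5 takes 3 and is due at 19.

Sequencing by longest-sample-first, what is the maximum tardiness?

LPT (decreasing processing time): T2 T3 T4 T1 T5.
T2: 0→15, due 20, tardiness 0
T3: 15→25, due 30, tardiness 0
T4: 25→30, due 24, tardiness 6
T1: 30→34, due 35, tardiness 0
T5: 34→37, due 19, tardiness 18
Maximum = 18.

18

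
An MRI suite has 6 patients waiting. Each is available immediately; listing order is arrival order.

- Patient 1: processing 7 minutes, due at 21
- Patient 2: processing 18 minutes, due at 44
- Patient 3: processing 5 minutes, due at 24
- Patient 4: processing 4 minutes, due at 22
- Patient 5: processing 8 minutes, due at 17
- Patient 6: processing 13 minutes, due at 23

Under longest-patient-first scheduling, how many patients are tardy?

5

LPT (decreasing processing time): Patient 2 Patient 6 Patient 5 Patient 1 Patient 3 Patient 4.
Patient 2: 0→18, due 44, tardiness 0
Patient 6: 18→31, due 23, tardiness 8
Patient 5: 31→39, due 17, tardiness 22
Patient 1: 39→46, due 21, tardiness 25
Patient 3: 46→51, due 24, tardiness 27
Patient 4: 51→55, due 22, tardiness 33
Late patients: 5.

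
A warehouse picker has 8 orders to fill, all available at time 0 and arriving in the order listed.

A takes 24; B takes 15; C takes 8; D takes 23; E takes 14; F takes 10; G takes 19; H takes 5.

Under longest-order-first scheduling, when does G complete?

66

LPT (decreasing processing time): A D G B E F C H.
A: 0→24
D: 24→47
G: 47→66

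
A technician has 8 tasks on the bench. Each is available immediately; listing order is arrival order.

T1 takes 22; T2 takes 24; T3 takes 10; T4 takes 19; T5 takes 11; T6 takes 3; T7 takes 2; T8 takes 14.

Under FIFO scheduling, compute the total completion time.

FIFO (arrival order): T1 T2 T3 T4 T5 T6 T7 T8.
T1: 0→22
T2: 22→46
T3: 46→56
T4: 56→75
T5: 75→86
T6: 86→89
T7: 89→91
T8: 91→105
Sum = 22+46+56+75+86+89+91+105 = 570.

570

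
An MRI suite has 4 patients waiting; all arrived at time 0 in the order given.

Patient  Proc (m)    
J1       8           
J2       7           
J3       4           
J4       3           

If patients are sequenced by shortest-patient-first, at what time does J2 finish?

14

SPT (increasing processing time): J4 J3 J2 J1.
J4: 0→3
J3: 3→7
J2: 7→14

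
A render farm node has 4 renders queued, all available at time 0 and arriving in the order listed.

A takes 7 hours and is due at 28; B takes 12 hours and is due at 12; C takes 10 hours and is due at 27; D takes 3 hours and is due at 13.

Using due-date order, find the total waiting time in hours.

EDD (increasing due date): B D C A.
B: waits 0, runs 0→12
D: waits 12, runs 12→15
C: waits 15, runs 15→25
A: waits 25, runs 25→32
Sum = 0+12+15+25 = 52.

52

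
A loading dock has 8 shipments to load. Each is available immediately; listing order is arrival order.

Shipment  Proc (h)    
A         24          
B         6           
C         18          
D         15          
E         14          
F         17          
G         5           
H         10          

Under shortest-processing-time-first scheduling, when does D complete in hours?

50

SPT (increasing processing time): G B H E D F C A.
G: 0→5
B: 5→11
H: 11→21
E: 21→35
D: 35→50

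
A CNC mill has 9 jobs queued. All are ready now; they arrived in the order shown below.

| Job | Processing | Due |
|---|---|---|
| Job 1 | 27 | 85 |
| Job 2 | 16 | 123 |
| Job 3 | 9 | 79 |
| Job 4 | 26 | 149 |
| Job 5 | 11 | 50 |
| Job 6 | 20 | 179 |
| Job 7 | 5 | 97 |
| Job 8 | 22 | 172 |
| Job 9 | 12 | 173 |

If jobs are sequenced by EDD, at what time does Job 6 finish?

EDD (increasing due date): Job 5 Job 3 Job 1 Job 7 Job 2 Job 4 Job 8 Job 9 Job 6.
Job 5: 0→11
Job 3: 11→20
Job 1: 20→47
Job 7: 47→52
Job 2: 52→68
Job 4: 68→94
Job 8: 94→116
Job 9: 116→128
Job 6: 128→148

148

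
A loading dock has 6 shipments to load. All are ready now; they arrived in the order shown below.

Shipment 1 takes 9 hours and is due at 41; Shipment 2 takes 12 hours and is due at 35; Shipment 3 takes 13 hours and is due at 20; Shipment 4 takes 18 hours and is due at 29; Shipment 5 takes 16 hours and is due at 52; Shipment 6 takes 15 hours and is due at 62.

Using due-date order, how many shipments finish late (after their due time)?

EDD (increasing due date): Shipment 3 Shipment 4 Shipment 2 Shipment 1 Shipment 5 Shipment 6.
Shipment 3: 0→13, due 20, tardiness 0
Shipment 4: 13→31, due 29, tardiness 2
Shipment 2: 31→43, due 35, tardiness 8
Shipment 1: 43→52, due 41, tardiness 11
Shipment 5: 52→68, due 52, tardiness 16
Shipment 6: 68→83, due 62, tardiness 21
Late shipments: 5.

5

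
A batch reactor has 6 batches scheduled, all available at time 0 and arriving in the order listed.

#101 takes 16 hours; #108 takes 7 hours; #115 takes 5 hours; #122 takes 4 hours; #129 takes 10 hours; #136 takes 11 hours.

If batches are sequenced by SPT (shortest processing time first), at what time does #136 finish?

37

SPT (increasing processing time): #122 #115 #108 #129 #136 #101.
#122: 0→4
#115: 4→9
#108: 9→16
#129: 16→26
#136: 26→37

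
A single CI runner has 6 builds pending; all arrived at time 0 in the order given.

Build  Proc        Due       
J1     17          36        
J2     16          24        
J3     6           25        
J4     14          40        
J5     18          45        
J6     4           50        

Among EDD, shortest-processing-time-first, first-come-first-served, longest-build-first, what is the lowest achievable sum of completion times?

210

EDD (increasing due date): J2 J3 J1 J4 J5 J6.
J2: 0→16
J3: 16→22
J1: 22→39
J4: 39→53
J5: 53→71
J6: 71→75
Sum = 16+22+39+53+71+75 = 276.
SPT (increasing processing time): J6 J3 J4 J2 J1 J5.
J6: 0→4
J3: 4→10
J4: 10→24
J2: 24→40
J1: 40→57
J5: 57→75
Sum = 4+10+24+40+57+75 = 210.
FIFO (arrival order): J1 J2 J3 J4 J5 J6.
J1: 0→17
J2: 17→33
J3: 33→39
J4: 39→53
J5: 53→71
J6: 71→75
Sum = 17+33+39+53+71+75 = 288.
LPT (decreasing processing time): J5 J1 J2 J4 J3 J6.
J5: 0→18
J1: 18→35
J2: 35→51
J4: 51→65
J3: 65→71
J6: 71→75
Sum = 18+35+51+65+71+75 = 315.
EDD 276, SPT 210, FIFO 288, LPT 315 → minimum 210.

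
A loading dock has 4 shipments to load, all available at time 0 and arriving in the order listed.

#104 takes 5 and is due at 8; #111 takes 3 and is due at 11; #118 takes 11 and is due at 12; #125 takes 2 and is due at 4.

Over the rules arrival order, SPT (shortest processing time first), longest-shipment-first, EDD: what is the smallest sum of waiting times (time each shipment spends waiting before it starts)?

17

FIFO (arrival order): #104 #111 #118 #125.
#104: waits 0, runs 0→5
#111: waits 5, runs 5→8
#118: waits 8, runs 8→19
#125: waits 19, runs 19→21
Sum = 0+5+8+19 = 32.
SPT (increasing processing time): #125 #111 #104 #118.
#125: waits 0, runs 0→2
#111: waits 2, runs 2→5
#104: waits 5, runs 5→10
#118: waits 10, runs 10→21
Sum = 0+2+5+10 = 17.
LPT (decreasing processing time): #118 #104 #111 #125.
#118: waits 0, runs 0→11
#104: waits 11, runs 11→16
#111: waits 16, runs 16→19
#125: waits 19, runs 19→21
Sum = 0+11+16+19 = 46.
EDD (increasing due date): #125 #104 #111 #118.
#125: waits 0, runs 0→2
#104: waits 2, runs 2→7
#111: waits 7, runs 7→10
#118: waits 10, runs 10→21
Sum = 0+2+7+10 = 19.
FIFO 32, SPT 17, LPT 46, EDD 19 → minimum 17.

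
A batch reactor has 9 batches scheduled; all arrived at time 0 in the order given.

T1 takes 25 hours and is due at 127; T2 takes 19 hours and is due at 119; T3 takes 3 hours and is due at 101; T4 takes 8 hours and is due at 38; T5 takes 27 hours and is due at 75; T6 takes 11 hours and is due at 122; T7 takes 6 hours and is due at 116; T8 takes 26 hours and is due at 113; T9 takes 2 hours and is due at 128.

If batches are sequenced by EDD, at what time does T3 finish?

38

EDD (increasing due date): T4 T5 T3 T8 T7 T2 T6 T1 T9.
T4: 0→8
T5: 8→35
T3: 35→38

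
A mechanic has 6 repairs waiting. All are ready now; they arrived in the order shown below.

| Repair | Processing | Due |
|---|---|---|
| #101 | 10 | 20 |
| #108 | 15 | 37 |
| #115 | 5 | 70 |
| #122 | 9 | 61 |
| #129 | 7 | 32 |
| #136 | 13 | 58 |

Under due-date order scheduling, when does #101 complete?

EDD (increasing due date): #101 #129 #108 #136 #122 #115.
#101: 0→10

10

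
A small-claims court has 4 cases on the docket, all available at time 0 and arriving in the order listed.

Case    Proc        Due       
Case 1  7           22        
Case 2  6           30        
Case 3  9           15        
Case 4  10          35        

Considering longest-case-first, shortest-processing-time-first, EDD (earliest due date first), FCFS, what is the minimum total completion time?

73

LPT (decreasing processing time): Case 4 Case 3 Case 1 Case 2.
Case 4: 0→10
Case 3: 10→19
Case 1: 19→26
Case 2: 26→32
Sum = 10+19+26+32 = 87.
SPT (increasing processing time): Case 2 Case 1 Case 3 Case 4.
Case 2: 0→6
Case 1: 6→13
Case 3: 13→22
Case 4: 22→32
Sum = 6+13+22+32 = 73.
EDD (increasing due date): Case 3 Case 1 Case 2 Case 4.
Case 3: 0→9
Case 1: 9→16
Case 2: 16→22
Case 4: 22→32
Sum = 9+16+22+32 = 79.
FIFO (arrival order): Case 1 Case 2 Case 3 Case 4.
Case 1: 0→7
Case 2: 7→13
Case 3: 13→22
Case 4: 22→32
Sum = 7+13+22+32 = 74.
LPT 87, SPT 73, EDD 79, FIFO 74 → minimum 73.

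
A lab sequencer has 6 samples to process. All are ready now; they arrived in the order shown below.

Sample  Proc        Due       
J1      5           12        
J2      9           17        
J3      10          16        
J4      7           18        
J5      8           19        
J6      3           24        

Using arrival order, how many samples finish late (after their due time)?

4

FIFO (arrival order): J1 J2 J3 J4 J5 J6.
J1: 0→5, due 12, tardiness 0
J2: 5→14, due 17, tardiness 0
J3: 14→24, due 16, tardiness 8
J4: 24→31, due 18, tardiness 13
J5: 31→39, due 19, tardiness 20
J6: 39→42, due 24, tardiness 18
Late samples: 4.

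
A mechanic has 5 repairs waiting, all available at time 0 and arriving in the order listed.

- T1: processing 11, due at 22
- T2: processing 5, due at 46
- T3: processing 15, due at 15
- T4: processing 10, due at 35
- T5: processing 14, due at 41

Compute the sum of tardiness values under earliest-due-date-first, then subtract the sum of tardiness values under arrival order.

EDD (increasing due date): T3 T1 T4 T5 T2.
T3: 0→15, due 15, tardiness 0
T1: 15→26, due 22, tardiness 4
T4: 26→36, due 35, tardiness 1
T5: 36→50, due 41, tardiness 9
T2: 50→55, due 46, tardiness 9
Sum = 0+4+1+9+9 = 23.
FIFO (arrival order): T1 T2 T3 T4 T5.
T1: 0→11, due 22, tardiness 0
T2: 11→16, due 46, tardiness 0
T3: 16→31, due 15, tardiness 16
T4: 31→41, due 35, tardiness 6
T5: 41→55, due 41, tardiness 14
Sum = 0+0+16+6+14 = 36.
Difference = 23 − 36 = -13.

-13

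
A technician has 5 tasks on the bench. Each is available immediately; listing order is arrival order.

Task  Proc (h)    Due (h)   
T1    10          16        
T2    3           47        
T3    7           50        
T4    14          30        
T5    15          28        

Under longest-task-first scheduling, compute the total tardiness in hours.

25

LPT (decreasing processing time): T5 T4 T1 T3 T2.
T5: 0→15, due 28, tardiness 0
T4: 15→29, due 30, tardiness 0
T1: 29→39, due 16, tardiness 23
T3: 39→46, due 50, tardiness 0
T2: 46→49, due 47, tardiness 2
Sum = 0+0+23+0+2 = 25.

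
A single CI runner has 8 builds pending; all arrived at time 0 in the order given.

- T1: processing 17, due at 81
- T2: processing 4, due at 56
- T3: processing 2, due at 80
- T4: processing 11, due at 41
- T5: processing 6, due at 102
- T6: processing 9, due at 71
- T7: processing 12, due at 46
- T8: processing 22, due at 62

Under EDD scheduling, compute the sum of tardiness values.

0

EDD (increasing due date): T4 T7 T2 T8 T6 T3 T1 T5.
T4: 0→11, due 41, tardiness 0
T7: 11→23, due 46, tardiness 0
T2: 23→27, due 56, tardiness 0
T8: 27→49, due 62, tardiness 0
T6: 49→58, due 71, tardiness 0
T3: 58→60, due 80, tardiness 0
T1: 60→77, due 81, tardiness 0
T5: 77→83, due 102, tardiness 0
Sum = 0+0+0+0+0+0+0+0 = 0.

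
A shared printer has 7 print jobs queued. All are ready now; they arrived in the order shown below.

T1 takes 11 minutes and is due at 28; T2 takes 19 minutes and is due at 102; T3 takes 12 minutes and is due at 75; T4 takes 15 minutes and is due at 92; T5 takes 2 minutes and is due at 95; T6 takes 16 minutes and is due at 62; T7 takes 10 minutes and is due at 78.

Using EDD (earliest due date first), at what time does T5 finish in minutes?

66

EDD (increasing due date): T1 T6 T3 T7 T4 T5 T2.
T1: 0→11
T6: 11→27
T3: 27→39
T7: 39→49
T4: 49→64
T5: 64→66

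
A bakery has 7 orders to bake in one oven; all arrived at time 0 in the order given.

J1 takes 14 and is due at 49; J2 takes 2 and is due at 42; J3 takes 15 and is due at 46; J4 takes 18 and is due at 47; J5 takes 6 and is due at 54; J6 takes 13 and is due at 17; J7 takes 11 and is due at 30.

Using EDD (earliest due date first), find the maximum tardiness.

25

EDD (increasing due date): J6 J7 J2 J3 J4 J1 J5.
J6: 0→13, due 17, tardiness 0
J7: 13→24, due 30, tardiness 0
J2: 24→26, due 42, tardiness 0
J3: 26→41, due 46, tardiness 0
J4: 41→59, due 47, tardiness 12
J1: 59→73, due 49, tardiness 24
J5: 73→79, due 54, tardiness 25
Maximum = 25.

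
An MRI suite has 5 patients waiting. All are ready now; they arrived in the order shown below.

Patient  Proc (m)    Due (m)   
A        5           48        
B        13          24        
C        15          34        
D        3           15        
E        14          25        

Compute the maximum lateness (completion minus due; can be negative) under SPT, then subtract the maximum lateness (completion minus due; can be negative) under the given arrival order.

SPT (increasing processing time): D A B E C.
D: 0→3, due 15, lateness -12
A: 3→8, due 48, lateness -40
B: 8→21, due 24, lateness -3
E: 21→35, due 25, lateness 10
C: 35→50, due 34, lateness 16
Maximum = 16.
FIFO (arrival order): A B C D E.
A: 0→5, due 48, lateness -43
B: 5→18, due 24, lateness -6
C: 18→33, due 34, lateness -1
D: 33→36, due 15, lateness 21
E: 36→50, due 25, lateness 25
Maximum = 25.
Difference = 16 − 25 = -9.

-9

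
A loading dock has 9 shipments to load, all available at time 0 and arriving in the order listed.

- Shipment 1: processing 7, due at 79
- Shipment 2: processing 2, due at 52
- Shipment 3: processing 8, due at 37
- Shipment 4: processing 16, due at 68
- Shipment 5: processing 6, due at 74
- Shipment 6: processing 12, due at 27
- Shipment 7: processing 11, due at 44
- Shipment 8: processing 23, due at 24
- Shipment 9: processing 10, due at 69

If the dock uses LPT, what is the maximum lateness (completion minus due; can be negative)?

LPT (decreasing processing time): Shipment 8 Shipment 4 Shipment 6 Shipment 7 Shipment 9 Shipment 3 Shipment 1 Shipment 5 Shipment 2.
Shipment 8: 0→23, due 24, lateness -1
Shipment 4: 23→39, due 68, lateness -29
Shipment 6: 39→51, due 27, lateness 24
Shipment 7: 51→62, due 44, lateness 18
Shipment 9: 62→72, due 69, lateness 3
Shipment 3: 72→80, due 37, lateness 43
Shipment 1: 80→87, due 79, lateness 8
Shipment 5: 87→93, due 74, lateness 19
Shipment 2: 93→95, due 52, lateness 43
Maximum = 43.

43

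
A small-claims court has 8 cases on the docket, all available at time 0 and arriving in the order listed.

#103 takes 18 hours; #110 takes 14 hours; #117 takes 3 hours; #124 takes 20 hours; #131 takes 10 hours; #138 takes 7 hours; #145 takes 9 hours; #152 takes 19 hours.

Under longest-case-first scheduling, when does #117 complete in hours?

LPT (decreasing processing time): #124 #152 #103 #110 #131 #145 #138 #117.
#124: 0→20
#152: 20→39
#103: 39→57
#110: 57→71
#131: 71→81
#145: 81→90
#138: 90→97
#117: 97→100

100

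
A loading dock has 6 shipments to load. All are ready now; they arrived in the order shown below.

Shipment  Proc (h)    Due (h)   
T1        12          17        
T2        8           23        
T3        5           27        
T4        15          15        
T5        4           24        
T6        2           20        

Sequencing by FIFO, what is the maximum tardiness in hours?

FIFO (arrival order): T1 T2 T3 T4 T5 T6.
T1: 0→12, due 17, tardiness 0
T2: 12→20, due 23, tardiness 0
T3: 20→25, due 27, tardiness 0
T4: 25→40, due 15, tardiness 25
T5: 40→44, due 24, tardiness 20
T6: 44→46, due 20, tardiness 26
Maximum = 26.

26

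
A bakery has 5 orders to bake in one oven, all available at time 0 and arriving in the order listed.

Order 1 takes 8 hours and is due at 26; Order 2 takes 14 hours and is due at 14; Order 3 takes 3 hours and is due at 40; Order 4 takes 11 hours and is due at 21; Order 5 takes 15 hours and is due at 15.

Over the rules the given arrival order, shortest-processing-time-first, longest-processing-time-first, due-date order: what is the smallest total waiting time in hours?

72

FIFO (arrival order): Order 1 Order 2 Order 3 Order 4 Order 5.
Order 1: waits 0, runs 0→8
Order 2: waits 8, runs 8→22
Order 3: waits 22, runs 22→25
Order 4: waits 25, runs 25→36
Order 5: waits 36, runs 36→51
Sum = 0+8+22+25+36 = 91.
SPT (increasing processing time): Order 3 Order 1 Order 4 Order 2 Order 5.
Order 3: waits 0, runs 0→3
Order 1: waits 3, runs 3→11
Order 4: waits 11, runs 11→22
Order 2: waits 22, runs 22→36
Order 5: waits 36, runs 36→51
Sum = 0+3+11+22+36 = 72.
LPT (decreasing processing time): Order 5 Order 2 Order 4 Order 1 Order 3.
Order 5: waits 0, runs 0→15
Order 2: waits 15, runs 15→29
Order 4: waits 29, runs 29→40
Order 1: waits 40, runs 40→48
Order 3: waits 48, runs 48→51
Sum = 0+15+29+40+48 = 132.
EDD (increasing due date): Order 2 Order 5 Order 4 Order 1 Order 3.
Order 2: waits 0, runs 0→14
Order 5: waits 14, runs 14→29
Order 4: waits 29, runs 29→40
Order 1: waits 40, runs 40→48
Order 3: waits 48, runs 48→51
Sum = 0+14+29+40+48 = 131.
FIFO 91, SPT 72, LPT 132, EDD 131 → minimum 72.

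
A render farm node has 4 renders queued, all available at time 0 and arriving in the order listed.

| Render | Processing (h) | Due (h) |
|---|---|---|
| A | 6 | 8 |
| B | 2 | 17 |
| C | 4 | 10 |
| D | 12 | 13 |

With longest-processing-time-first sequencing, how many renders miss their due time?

3

LPT (decreasing processing time): D A C B.
D: 0→12, due 13, tardiness 0
A: 12→18, due 8, tardiness 10
C: 18→22, due 10, tardiness 12
B: 22→24, due 17, tardiness 7
Late renders: 3.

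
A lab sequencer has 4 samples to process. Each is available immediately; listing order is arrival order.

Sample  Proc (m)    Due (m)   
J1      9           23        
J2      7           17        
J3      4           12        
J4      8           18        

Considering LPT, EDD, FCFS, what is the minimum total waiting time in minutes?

34

LPT (decreasing processing time): J1 J4 J2 J3.
J1: waits 0, runs 0→9
J4: waits 9, runs 9→17
J2: waits 17, runs 17→24
J3: waits 24, runs 24→28
Sum = 0+9+17+24 = 50.
EDD (increasing due date): J3 J2 J4 J1.
J3: waits 0, runs 0→4
J2: waits 4, runs 4→11
J4: waits 11, runs 11→19
J1: waits 19, runs 19→28
Sum = 0+4+11+19 = 34.
FIFO (arrival order): J1 J2 J3 J4.
J1: waits 0, runs 0→9
J2: waits 9, runs 9→16
J3: waits 16, runs 16→20
J4: waits 20, runs 20→28
Sum = 0+9+16+20 = 45.
LPT 50, EDD 34, FIFO 45 → minimum 34.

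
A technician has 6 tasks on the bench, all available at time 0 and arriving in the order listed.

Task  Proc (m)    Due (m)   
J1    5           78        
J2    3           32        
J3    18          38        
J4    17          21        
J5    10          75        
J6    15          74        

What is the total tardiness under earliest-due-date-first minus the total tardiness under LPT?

EDD (increasing due date): J4 J2 J3 J6 J5 J1.
J4: 0→17, due 21, tardiness 0
J2: 17→20, due 32, tardiness 0
J3: 20→38, due 38, tardiness 0
J6: 38→53, due 74, tardiness 0
J5: 53→63, due 75, tardiness 0
J1: 63→68, due 78, tardiness 0
Sum = 0+0+0+0+0+0 = 0.
LPT (decreasing processing time): J3 J4 J6 J5 J1 J2.
J3: 0→18, due 38, tardiness 0
J4: 18→35, due 21, tardiness 14
J6: 35→50, due 74, tardiness 0
J5: 50→60, due 75, tardiness 0
J1: 60→65, due 78, tardiness 0
J2: 65→68, due 32, tardiness 36
Sum = 0+14+0+0+0+36 = 50.
Difference = 0 − 50 = -50.

-50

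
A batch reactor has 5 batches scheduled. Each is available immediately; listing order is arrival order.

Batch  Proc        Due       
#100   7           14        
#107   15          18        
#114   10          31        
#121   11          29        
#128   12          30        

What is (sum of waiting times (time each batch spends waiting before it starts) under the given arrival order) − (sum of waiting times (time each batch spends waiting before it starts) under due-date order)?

-3

FIFO (arrival order): #100 #107 #114 #121 #128.
#100: waits 0, runs 0→7
#107: waits 7, runs 7→22
#114: waits 22, runs 22→32
#121: waits 32, runs 32→43
#128: waits 43, runs 43→55
Sum = 0+7+22+32+43 = 104.
EDD (increasing due date): #100 #107 #121 #128 #114.
#100: waits 0, runs 0→7
#107: waits 7, runs 7→22
#121: waits 22, runs 22→33
#128: waits 33, runs 33→45
#114: waits 45, runs 45→55
Sum = 0+7+22+33+45 = 107.
Difference = 104 − 107 = -3.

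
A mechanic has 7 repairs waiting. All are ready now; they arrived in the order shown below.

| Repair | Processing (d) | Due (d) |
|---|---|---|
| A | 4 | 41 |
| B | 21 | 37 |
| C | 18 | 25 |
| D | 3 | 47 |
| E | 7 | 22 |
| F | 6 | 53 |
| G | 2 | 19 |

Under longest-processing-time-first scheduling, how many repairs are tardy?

5

LPT (decreasing processing time): B C E F A D G.
B: 0→21, due 37, tardiness 0
C: 21→39, due 25, tardiness 14
E: 39→46, due 22, tardiness 24
F: 46→52, due 53, tardiness 0
A: 52→56, due 41, tardiness 15
D: 56→59, due 47, tardiness 12
G: 59→61, due 19, tardiness 42
Late repairs: 5.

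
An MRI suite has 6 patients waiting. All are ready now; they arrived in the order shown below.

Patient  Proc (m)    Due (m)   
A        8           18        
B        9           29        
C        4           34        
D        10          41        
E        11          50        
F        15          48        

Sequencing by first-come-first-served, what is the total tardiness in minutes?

FIFO (arrival order): A B C D E F.
A: 0→8, due 18, tardiness 0
B: 8→17, due 29, tardiness 0
C: 17→21, due 34, tardiness 0
D: 21→31, due 41, tardiness 0
E: 31→42, due 50, tardiness 0
F: 42→57, due 48, tardiness 9
Sum = 0+0+0+0+0+9 = 9.

9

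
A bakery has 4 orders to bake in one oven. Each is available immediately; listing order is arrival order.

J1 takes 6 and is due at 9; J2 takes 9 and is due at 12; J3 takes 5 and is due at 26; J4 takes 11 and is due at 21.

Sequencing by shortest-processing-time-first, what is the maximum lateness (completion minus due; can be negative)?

SPT (increasing processing time): J3 J1 J2 J4.
J3: 0→5, due 26, lateness -21
J1: 5→11, due 9, lateness 2
J2: 11→20, due 12, lateness 8
J4: 20→31, due 21, lateness 10
Maximum = 10.

10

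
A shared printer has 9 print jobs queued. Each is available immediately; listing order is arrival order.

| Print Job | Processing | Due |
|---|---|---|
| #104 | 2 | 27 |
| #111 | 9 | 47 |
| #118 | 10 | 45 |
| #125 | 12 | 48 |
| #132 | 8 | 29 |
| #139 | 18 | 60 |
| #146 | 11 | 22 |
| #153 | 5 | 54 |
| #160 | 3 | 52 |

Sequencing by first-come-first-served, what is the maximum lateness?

FIFO (arrival order): #104 #111 #118 #125 #132 #139 #146 #153 #160.
#104: 0→2, due 27, lateness -25
#111: 2→11, due 47, lateness -36
#118: 11→21, due 45, lateness -24
#125: 21→33, due 48, lateness -15
#132: 33→41, due 29, lateness 12
#139: 41→59, due 60, lateness -1
#146: 59→70, due 22, lateness 48
#153: 70→75, due 54, lateness 21
#160: 75→78, due 52, lateness 26
Maximum = 48.

48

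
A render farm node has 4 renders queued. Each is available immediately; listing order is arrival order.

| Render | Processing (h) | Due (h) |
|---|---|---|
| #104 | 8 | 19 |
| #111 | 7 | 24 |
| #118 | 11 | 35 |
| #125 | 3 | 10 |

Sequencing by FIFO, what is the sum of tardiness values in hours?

19

FIFO (arrival order): #104 #111 #118 #125.
#104: 0→8, due 19, tardiness 0
#111: 8→15, due 24, tardiness 0
#118: 15→26, due 35, tardiness 0
#125: 26→29, due 10, tardiness 19
Sum = 0+0+0+19 = 19.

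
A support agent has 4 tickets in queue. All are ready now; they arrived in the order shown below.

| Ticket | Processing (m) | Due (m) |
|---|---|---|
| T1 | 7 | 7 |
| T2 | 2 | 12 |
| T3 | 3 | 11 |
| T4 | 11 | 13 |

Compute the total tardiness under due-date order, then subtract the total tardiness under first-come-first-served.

EDD (increasing due date): T1 T3 T2 T4.
T1: 0→7, due 7, tardiness 0
T3: 7→10, due 11, tardiness 0
T2: 10→12, due 12, tardiness 0
T4: 12→23, due 13, tardiness 10
Sum = 0+0+0+10 = 10.
FIFO (arrival order): T1 T2 T3 T4.
T1: 0→7, due 7, tardiness 0
T2: 7→9, due 12, tardiness 0
T3: 9→12, due 11, tardiness 1
T4: 12→23, due 13, tardiness 10
Sum = 0+0+1+10 = 11.
Difference = 10 − 11 = -1.

-1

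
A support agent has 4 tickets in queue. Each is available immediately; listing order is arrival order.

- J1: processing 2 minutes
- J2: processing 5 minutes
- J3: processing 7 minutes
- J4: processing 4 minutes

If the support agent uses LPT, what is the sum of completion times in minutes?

53

LPT (decreasing processing time): J3 J2 J4 J1.
J3: 0→7
J2: 7→12
J4: 12→16
J1: 16→18
Sum = 7+12+16+18 = 53.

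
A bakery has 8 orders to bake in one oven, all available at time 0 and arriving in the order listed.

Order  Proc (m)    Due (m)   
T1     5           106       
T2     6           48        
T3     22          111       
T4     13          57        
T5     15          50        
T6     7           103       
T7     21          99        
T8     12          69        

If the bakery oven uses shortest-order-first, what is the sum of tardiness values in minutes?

SPT (increasing processing time): T1 T2 T6 T8 T4 T5 T7 T3.
T1: 0→5, due 106, tardiness 0
T2: 5→11, due 48, tardiness 0
T6: 11→18, due 103, tardiness 0
T8: 18→30, due 69, tardiness 0
T4: 30→43, due 57, tardiness 0
T5: 43→58, due 50, tardiness 8
T7: 58→79, due 99, tardiness 0
T3: 79→101, due 111, tardiness 0
Sum = 0+0+0+0+0+8+0+0 = 8.

8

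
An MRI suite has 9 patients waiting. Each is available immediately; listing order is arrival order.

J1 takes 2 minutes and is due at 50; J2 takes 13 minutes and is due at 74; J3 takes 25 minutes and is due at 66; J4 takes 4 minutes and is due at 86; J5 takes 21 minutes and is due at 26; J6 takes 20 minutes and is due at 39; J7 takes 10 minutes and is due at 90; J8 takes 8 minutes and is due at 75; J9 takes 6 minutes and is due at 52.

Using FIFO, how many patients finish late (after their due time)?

5

FIFO (arrival order): J1 J2 J3 J4 J5 J6 J7 J8 J9.
J1: 0→2, due 50, tardiness 0
J2: 2→15, due 74, tardiness 0
J3: 15→40, due 66, tardiness 0
J4: 40→44, due 86, tardiness 0
J5: 44→65, due 26, tardiness 39
J6: 65→85, due 39, tardiness 46
J7: 85→95, due 90, tardiness 5
J8: 95→103, due 75, tardiness 28
J9: 103→109, due 52, tardiness 57
Late patients: 5.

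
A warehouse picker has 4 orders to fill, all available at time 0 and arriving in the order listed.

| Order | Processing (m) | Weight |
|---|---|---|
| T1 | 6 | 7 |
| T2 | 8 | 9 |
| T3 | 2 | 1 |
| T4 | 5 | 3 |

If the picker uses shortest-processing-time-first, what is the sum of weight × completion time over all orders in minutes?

303

SPT (increasing processing time): T3 T4 T1 T2.
T3: finishes 2, weight 1, w·C = 2
T4: finishes 7, weight 3, w·C = 21
T1: finishes 13, weight 7, w·C = 91
T2: finishes 21, weight 9, w·C = 189
Sum = 2+21+91+189 = 303.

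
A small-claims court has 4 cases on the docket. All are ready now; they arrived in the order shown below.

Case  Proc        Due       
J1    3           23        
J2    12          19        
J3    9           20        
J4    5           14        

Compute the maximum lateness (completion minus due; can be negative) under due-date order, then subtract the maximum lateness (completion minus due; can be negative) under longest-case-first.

EDD (increasing due date): J4 J2 J3 J1.
J4: 0→5, due 14, lateness -9
J2: 5→17, due 19, lateness -2
J3: 17→26, due 20, lateness 6
J1: 26→29, due 23, lateness 6
Maximum = 6.
LPT (decreasing processing time): J2 J3 J4 J1.
J2: 0→12, due 19, lateness -7
J3: 12→21, due 20, lateness 1
J4: 21→26, due 14, lateness 12
J1: 26→29, due 23, lateness 6
Maximum = 12.
Difference = 6 − 12 = -6.

-6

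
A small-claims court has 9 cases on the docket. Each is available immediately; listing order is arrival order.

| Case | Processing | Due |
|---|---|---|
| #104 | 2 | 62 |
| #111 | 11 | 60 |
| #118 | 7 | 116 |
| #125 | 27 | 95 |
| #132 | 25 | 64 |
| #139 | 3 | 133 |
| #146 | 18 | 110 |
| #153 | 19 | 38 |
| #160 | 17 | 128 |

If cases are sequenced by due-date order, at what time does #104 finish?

EDD (increasing due date): #153 #111 #104 #132 #125 #146 #118 #160 #139.
#153: 0→19
#111: 19→30
#104: 30→32

32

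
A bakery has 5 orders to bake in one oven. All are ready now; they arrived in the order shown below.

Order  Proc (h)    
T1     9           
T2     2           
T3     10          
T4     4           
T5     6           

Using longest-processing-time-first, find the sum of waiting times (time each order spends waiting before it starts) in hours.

LPT (decreasing processing time): T3 T1 T5 T4 T2.
T3: waits 0, runs 0→10
T1: waits 10, runs 10→19
T5: waits 19, runs 19→25
T4: waits 25, runs 25→29
T2: waits 29, runs 29→31
Sum = 0+10+19+25+29 = 83.

83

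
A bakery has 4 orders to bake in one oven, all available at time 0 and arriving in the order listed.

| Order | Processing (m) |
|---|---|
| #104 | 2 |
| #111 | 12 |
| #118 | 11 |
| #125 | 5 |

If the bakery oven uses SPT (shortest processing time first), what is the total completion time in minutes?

57

SPT (increasing processing time): #104 #125 #118 #111.
#104: 0→2
#125: 2→7
#118: 7→18
#111: 18→30
Sum = 2+7+18+30 = 57.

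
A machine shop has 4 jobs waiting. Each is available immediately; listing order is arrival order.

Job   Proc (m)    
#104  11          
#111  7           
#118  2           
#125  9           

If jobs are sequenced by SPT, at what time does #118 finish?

SPT (increasing processing time): #118 #111 #125 #104.
#118: 0→2

2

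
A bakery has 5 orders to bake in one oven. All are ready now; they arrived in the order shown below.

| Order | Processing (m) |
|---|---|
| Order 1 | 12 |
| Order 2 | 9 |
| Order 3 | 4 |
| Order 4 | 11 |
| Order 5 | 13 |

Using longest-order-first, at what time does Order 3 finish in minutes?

49

LPT (decreasing processing time): Order 5 Order 1 Order 4 Order 2 Order 3.
Order 5: 0→13
Order 1: 13→25
Order 4: 25→36
Order 2: 36→45
Order 3: 45→49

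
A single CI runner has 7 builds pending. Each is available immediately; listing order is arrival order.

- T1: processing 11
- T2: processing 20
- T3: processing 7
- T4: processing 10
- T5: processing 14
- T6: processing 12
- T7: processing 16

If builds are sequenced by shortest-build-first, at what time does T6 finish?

SPT (increasing processing time): T3 T4 T1 T6 T5 T7 T2.
T3: 0→7
T4: 7→17
T1: 17→28
T6: 28→40

40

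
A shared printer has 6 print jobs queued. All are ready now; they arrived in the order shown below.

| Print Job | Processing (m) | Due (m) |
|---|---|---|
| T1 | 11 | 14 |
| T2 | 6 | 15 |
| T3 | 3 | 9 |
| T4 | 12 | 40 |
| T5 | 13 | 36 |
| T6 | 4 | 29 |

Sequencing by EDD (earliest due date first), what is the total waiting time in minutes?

98

EDD (increasing due date): T3 T1 T2 T6 T5 T4.
T3: waits 0, runs 0→3
T1: waits 3, runs 3→14
T2: waits 14, runs 14→20
T6: waits 20, runs 20→24
T5: waits 24, runs 24→37
T4: waits 37, runs 37→49
Sum = 0+3+14+20+24+37 = 98.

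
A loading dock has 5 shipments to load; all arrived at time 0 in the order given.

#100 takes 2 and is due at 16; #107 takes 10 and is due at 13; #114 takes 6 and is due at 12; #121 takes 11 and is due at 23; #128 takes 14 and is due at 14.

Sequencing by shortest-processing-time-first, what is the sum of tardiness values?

SPT (increasing processing time): #100 #114 #107 #121 #128.
#100: 0→2, due 16, tardiness 0
#114: 2→8, due 12, tardiness 0
#107: 8→18, due 13, tardiness 5
#121: 18→29, due 23, tardiness 6
#128: 29→43, due 14, tardiness 29
Sum = 0+0+5+6+29 = 40.

40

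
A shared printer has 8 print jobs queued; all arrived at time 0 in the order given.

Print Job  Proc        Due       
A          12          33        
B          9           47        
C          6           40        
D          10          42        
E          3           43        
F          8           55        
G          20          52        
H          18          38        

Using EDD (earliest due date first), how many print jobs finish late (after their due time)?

5

EDD (increasing due date): A H C D E B G F.
A: 0→12, due 33, tardiness 0
H: 12→30, due 38, tardiness 0
C: 30→36, due 40, tardiness 0
D: 36→46, due 42, tardiness 4
E: 46→49, due 43, tardiness 6
B: 49→58, due 47, tardiness 11
G: 58→78, due 52, tardiness 26
F: 78→86, due 55, tardiness 31
Late print jobs: 5.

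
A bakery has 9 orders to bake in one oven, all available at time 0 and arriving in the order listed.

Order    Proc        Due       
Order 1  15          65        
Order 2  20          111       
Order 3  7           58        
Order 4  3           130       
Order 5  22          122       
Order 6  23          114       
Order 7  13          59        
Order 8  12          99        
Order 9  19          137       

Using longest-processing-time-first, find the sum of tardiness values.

189

LPT (decreasing processing time): Order 6 Order 5 Order 2 Order 9 Order 1 Order 7 Order 8 Order 3 Order 4.
Order 6: 0→23, due 114, tardiness 0
Order 5: 23→45, due 122, tardiness 0
Order 2: 45→65, due 111, tardiness 0
Order 9: 65→84, due 137, tardiness 0
Order 1: 84→99, due 65, tardiness 34
Order 7: 99→112, due 59, tardiness 53
Order 8: 112→124, due 99, tardiness 25
Order 3: 124→131, due 58, tardiness 73
Order 4: 131→134, due 130, tardiness 4
Sum = 0+0+0+0+34+53+25+73+4 = 189.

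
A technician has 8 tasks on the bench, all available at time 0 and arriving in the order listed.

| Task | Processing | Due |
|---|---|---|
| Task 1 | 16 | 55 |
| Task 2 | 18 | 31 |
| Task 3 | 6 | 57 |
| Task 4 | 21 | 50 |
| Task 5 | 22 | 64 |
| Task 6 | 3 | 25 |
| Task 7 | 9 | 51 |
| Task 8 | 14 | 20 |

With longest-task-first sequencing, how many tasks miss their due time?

6

LPT (decreasing processing time): Task 5 Task 4 Task 2 Task 1 Task 8 Task 7 Task 3 Task 6.
Task 5: 0→22, due 64, tardiness 0
Task 4: 22→43, due 50, tardiness 0
Task 2: 43→61, due 31, tardiness 30
Task 1: 61→77, due 55, tardiness 22
Task 8: 77→91, due 20, tardiness 71
Task 7: 91→100, due 51, tardiness 49
Task 3: 100→106, due 57, tardiness 49
Task 6: 106→109, due 25, tardiness 84
Late tasks: 6.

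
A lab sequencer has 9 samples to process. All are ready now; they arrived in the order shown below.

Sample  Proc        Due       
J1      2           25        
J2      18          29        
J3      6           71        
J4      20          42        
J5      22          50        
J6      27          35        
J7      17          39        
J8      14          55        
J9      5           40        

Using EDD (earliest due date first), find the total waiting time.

527

EDD (increasing due date): J1 J2 J6 J7 J9 J4 J5 J8 J3.
J1: waits 0, runs 0→2
J2: waits 2, runs 2→20
J6: waits 20, runs 20→47
J7: waits 47, runs 47→64
J9: waits 64, runs 64→69
J4: waits 69, runs 69→89
J5: waits 89, runs 89→111
J8: waits 111, runs 111→125
J3: waits 125, runs 125→131
Sum = 0+2+20+47+64+69+89+111+125 = 527.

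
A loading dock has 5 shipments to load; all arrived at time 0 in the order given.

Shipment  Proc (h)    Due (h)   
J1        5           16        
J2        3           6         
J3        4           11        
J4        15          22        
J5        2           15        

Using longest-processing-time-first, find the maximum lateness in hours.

LPT (decreasing processing time): J4 J1 J3 J2 J5.
J4: 0→15, due 22, lateness -7
J1: 15→20, due 16, lateness 4
J3: 20→24, due 11, lateness 13
J2: 24→27, due 6, lateness 21
J5: 27→29, due 15, lateness 14
Maximum = 21.

21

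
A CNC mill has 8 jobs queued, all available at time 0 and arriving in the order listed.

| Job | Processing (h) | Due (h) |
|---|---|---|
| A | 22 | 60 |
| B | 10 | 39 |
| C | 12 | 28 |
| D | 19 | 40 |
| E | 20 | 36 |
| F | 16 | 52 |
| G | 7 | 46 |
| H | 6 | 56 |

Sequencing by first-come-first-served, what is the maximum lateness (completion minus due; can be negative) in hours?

60

FIFO (arrival order): A B C D E F G H.
A: 0→22, due 60, lateness -38
B: 22→32, due 39, lateness -7
C: 32→44, due 28, lateness 16
D: 44→63, due 40, lateness 23
E: 63→83, due 36, lateness 47
F: 83→99, due 52, lateness 47
G: 99→106, due 46, lateness 60
H: 106→112, due 56, lateness 56
Maximum = 60.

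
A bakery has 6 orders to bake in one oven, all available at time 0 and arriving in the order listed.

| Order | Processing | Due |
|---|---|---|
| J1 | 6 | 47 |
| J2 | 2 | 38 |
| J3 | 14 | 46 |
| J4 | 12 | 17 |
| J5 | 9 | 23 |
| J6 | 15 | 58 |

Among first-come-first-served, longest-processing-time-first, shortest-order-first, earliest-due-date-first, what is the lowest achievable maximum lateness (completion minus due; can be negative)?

0

FIFO (arrival order): J1 J2 J3 J4 J5 J6.
J1: 0→6, due 47, lateness -41
J2: 6→8, due 38, lateness -30
J3: 8→22, due 46, lateness -24
J4: 22→34, due 17, lateness 17
J5: 34→43, due 23, lateness 20
J6: 43→58, due 58, lateness 0
Maximum = 20.
LPT (decreasing processing time): J6 J3 J4 J5 J1 J2.
J6: 0→15, due 58, lateness -43
J3: 15→29, due 46, lateness -17
J4: 29→41, due 17, lateness 24
J5: 41→50, due 23, lateness 27
J1: 50→56, due 47, lateness 9
J2: 56→58, due 38, lateness 20
Maximum = 27.
SPT (increasing processing time): J2 J1 J5 J4 J3 J6.
J2: 0→2, due 38, lateness -36
J1: 2→8, due 47, lateness -39
J5: 8→17, due 23, lateness -6
J4: 17→29, due 17, lateness 12
J3: 29→43, due 46, lateness -3
J6: 43→58, due 58, lateness 0
Maximum = 12.
EDD (increasing due date): J4 J5 J2 J3 J1 J6.
J4: 0→12, due 17, lateness -5
J5: 12→21, due 23, lateness -2
J2: 21→23, due 38, lateness -15
J3: 23→37, due 46, lateness -9
J1: 37→43, due 47, lateness -4
J6: 43→58, due 58, lateness 0
Maximum = 0.
FIFO 20, LPT 27, SPT 12, EDD 0 → minimum 0.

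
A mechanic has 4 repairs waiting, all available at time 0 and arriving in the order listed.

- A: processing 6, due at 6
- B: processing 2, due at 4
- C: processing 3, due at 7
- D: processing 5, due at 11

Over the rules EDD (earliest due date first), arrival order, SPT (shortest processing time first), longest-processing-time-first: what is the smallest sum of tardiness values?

10

EDD (increasing due date): B A C D.
B: 0→2, due 4, tardiness 0
A: 2→8, due 6, tardiness 2
C: 8→11, due 7, tardiness 4
D: 11→16, due 11, tardiness 5
Sum = 0+2+4+5 = 11.
FIFO (arrival order): A B C D.
A: 0→6, due 6, tardiness 0
B: 6→8, due 4, tardiness 4
C: 8→11, due 7, tardiness 4
D: 11→16, due 11, tardiness 5
Sum = 0+4+4+5 = 13.
SPT (increasing processing time): B C D A.
B: 0→2, due 4, tardiness 0
C: 2→5, due 7, tardiness 0
D: 5→10, due 11, tardiness 0
A: 10→16, due 6, tardiness 10
Sum = 0+0+0+10 = 10.
LPT (decreasing processing time): A D C B.
A: 0→6, due 6, tardiness 0
D: 6→11, due 11, tardiness 0
C: 11→14, due 7, tardiness 7
B: 14→16, due 4, tardiness 12
Sum = 0+0+7+12 = 19.
EDD 11, FIFO 13, SPT 10, LPT 19 → minimum 10.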